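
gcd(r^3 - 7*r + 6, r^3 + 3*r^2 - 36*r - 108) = r + 3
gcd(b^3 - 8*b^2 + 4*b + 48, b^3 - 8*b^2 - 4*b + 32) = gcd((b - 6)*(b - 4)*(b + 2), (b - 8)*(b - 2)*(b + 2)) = b + 2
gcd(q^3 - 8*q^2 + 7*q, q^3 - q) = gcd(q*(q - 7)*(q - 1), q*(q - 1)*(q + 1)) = q^2 - q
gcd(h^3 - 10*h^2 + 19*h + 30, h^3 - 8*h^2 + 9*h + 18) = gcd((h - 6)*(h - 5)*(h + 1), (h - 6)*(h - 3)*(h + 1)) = h^2 - 5*h - 6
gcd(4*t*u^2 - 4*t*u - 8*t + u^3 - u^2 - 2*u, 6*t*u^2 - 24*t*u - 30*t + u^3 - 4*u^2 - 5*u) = u + 1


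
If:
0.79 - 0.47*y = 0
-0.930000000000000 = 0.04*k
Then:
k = -23.25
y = 1.68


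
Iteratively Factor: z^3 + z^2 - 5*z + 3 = (z - 1)*(z^2 + 2*z - 3) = (z - 1)^2*(z + 3)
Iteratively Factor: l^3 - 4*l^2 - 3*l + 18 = (l + 2)*(l^2 - 6*l + 9) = (l - 3)*(l + 2)*(l - 3)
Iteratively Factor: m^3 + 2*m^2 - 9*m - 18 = (m - 3)*(m^2 + 5*m + 6) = (m - 3)*(m + 2)*(m + 3)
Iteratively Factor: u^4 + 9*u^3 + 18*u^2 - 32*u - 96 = (u - 2)*(u^3 + 11*u^2 + 40*u + 48) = (u - 2)*(u + 4)*(u^2 + 7*u + 12) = (u - 2)*(u + 3)*(u + 4)*(u + 4)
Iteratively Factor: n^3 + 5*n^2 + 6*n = (n)*(n^2 + 5*n + 6) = n*(n + 2)*(n + 3)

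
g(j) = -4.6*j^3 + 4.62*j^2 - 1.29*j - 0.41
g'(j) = -13.8*j^2 + 9.24*j - 1.29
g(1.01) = -1.74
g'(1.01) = -6.03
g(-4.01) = 375.67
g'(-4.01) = -260.25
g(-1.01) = 10.35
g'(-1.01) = -24.70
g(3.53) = -149.73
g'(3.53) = -140.63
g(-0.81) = 6.11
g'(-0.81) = -17.83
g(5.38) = -589.94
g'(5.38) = -351.01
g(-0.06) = -0.31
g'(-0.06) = -1.89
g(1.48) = -7.11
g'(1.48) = -17.84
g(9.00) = -2991.20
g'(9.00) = -1035.93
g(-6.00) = 1167.25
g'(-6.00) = -553.53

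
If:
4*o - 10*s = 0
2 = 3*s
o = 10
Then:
No Solution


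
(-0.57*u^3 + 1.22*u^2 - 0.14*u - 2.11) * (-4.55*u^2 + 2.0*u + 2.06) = 2.5935*u^5 - 6.691*u^4 + 1.9028*u^3 + 11.8337*u^2 - 4.5084*u - 4.3466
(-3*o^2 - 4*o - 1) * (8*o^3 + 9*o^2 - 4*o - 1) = -24*o^5 - 59*o^4 - 32*o^3 + 10*o^2 + 8*o + 1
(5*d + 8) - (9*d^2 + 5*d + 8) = -9*d^2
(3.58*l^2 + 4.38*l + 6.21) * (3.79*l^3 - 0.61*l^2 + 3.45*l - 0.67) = 13.5682*l^5 + 14.4164*l^4 + 33.2151*l^3 + 8.9243*l^2 + 18.4899*l - 4.1607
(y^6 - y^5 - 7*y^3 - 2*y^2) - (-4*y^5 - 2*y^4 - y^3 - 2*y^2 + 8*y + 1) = y^6 + 3*y^5 + 2*y^4 - 6*y^3 - 8*y - 1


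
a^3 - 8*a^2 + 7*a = a*(a - 7)*(a - 1)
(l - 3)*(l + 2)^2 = l^3 + l^2 - 8*l - 12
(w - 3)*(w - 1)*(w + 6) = w^3 + 2*w^2 - 21*w + 18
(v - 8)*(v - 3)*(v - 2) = v^3 - 13*v^2 + 46*v - 48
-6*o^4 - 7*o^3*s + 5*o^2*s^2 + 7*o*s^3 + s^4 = (-o + s)*(o + s)^2*(6*o + s)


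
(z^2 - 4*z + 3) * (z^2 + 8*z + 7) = z^4 + 4*z^3 - 22*z^2 - 4*z + 21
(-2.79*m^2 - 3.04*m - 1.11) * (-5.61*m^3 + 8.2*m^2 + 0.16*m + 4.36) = 15.6519*m^5 - 5.8236*m^4 - 19.1473*m^3 - 21.7528*m^2 - 13.432*m - 4.8396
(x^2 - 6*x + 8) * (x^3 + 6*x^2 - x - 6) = x^5 - 29*x^3 + 48*x^2 + 28*x - 48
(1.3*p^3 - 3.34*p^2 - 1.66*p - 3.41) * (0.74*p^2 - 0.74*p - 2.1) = 0.962*p^5 - 3.4336*p^4 - 1.4868*p^3 + 5.719*p^2 + 6.0094*p + 7.161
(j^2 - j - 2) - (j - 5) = j^2 - 2*j + 3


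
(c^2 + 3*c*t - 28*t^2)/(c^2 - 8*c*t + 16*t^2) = (-c - 7*t)/(-c + 4*t)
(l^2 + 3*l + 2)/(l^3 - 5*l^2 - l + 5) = (l + 2)/(l^2 - 6*l + 5)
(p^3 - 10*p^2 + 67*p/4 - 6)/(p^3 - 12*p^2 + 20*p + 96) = (p^2 - 2*p + 3/4)/(p^2 - 4*p - 12)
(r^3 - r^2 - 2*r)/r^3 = (r^2 - r - 2)/r^2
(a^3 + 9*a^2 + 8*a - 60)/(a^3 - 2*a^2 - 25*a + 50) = (a + 6)/(a - 5)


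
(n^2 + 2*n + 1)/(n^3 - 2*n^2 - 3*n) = (n + 1)/(n*(n - 3))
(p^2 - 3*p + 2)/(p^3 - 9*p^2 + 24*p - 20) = (p - 1)/(p^2 - 7*p + 10)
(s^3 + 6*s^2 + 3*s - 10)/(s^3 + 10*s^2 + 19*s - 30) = (s + 2)/(s + 6)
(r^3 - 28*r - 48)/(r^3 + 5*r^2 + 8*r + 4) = (r^2 - 2*r - 24)/(r^2 + 3*r + 2)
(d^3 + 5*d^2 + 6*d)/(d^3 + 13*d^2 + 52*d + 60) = d*(d + 3)/(d^2 + 11*d + 30)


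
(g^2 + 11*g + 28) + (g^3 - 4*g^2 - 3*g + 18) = g^3 - 3*g^2 + 8*g + 46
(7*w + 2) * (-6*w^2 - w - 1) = -42*w^3 - 19*w^2 - 9*w - 2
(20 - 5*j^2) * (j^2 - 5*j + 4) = -5*j^4 + 25*j^3 - 100*j + 80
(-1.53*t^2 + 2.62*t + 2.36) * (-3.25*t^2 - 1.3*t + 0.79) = 4.9725*t^4 - 6.526*t^3 - 12.2847*t^2 - 0.9982*t + 1.8644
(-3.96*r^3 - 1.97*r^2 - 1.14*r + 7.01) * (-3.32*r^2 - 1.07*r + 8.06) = 13.1472*r^5 + 10.7776*r^4 - 26.0249*r^3 - 37.9316*r^2 - 16.6891*r + 56.5006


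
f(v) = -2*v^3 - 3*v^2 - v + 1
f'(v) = -6*v^2 - 6*v - 1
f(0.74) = -2.19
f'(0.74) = -8.73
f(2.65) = -59.94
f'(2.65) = -59.04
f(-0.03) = 1.03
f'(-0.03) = -0.83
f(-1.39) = 1.96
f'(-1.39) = -4.25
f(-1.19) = 1.31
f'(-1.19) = -2.36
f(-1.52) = 2.61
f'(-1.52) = -5.74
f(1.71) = -19.48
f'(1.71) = -28.80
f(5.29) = -384.31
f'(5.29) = -200.64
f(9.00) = -1709.00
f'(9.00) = -541.00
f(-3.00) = 31.00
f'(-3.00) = -37.00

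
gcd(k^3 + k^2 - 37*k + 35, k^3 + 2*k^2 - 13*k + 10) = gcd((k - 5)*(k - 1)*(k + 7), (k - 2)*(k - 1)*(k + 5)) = k - 1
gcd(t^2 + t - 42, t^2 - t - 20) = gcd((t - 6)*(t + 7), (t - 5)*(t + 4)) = 1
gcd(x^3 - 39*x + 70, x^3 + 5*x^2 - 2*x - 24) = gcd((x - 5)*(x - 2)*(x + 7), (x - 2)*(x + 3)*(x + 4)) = x - 2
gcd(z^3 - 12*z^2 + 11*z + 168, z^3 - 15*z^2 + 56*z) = z^2 - 15*z + 56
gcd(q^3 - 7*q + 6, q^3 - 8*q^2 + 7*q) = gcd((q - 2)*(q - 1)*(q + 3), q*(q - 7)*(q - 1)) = q - 1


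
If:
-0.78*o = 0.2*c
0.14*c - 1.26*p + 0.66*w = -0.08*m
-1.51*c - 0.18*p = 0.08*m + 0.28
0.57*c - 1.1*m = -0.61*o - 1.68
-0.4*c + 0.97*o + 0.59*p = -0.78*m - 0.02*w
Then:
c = -0.04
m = 1.51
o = 0.01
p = -1.91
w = -3.83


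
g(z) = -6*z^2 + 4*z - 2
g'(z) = 4 - 12*z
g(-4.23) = -126.28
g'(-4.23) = 54.76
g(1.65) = -11.74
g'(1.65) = -15.80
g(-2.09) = -36.57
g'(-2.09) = 29.08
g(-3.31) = -80.98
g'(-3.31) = 43.72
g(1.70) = -12.54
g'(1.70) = -16.40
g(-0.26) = -3.45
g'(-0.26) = 7.12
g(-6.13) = -251.98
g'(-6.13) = 77.56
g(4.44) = -102.52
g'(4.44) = -49.28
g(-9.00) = -524.00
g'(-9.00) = 112.00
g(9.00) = -452.00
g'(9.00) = -104.00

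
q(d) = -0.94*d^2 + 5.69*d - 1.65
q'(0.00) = 5.69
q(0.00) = -1.65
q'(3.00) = 0.05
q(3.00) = 6.96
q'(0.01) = 5.67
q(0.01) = -1.59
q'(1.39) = 3.08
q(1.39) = 4.44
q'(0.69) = 4.39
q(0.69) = 1.83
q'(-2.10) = 9.64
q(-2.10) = -17.74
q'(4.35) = -2.49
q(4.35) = 5.31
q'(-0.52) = 6.67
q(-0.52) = -4.86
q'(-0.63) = 6.87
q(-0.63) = -5.61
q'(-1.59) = 8.68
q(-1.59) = -13.07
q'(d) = 5.69 - 1.88*d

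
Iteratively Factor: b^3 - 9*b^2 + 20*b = (b - 4)*(b^2 - 5*b) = b*(b - 4)*(b - 5)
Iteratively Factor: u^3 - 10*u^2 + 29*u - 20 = (u - 4)*(u^2 - 6*u + 5) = (u - 4)*(u - 1)*(u - 5)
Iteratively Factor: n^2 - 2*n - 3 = (n - 3)*(n + 1)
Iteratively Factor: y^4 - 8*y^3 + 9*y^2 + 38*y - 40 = (y - 5)*(y^3 - 3*y^2 - 6*y + 8) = (y - 5)*(y + 2)*(y^2 - 5*y + 4) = (y - 5)*(y - 4)*(y + 2)*(y - 1)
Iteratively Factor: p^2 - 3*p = (p)*(p - 3)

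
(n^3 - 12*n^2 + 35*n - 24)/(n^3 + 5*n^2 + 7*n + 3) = (n^3 - 12*n^2 + 35*n - 24)/(n^3 + 5*n^2 + 7*n + 3)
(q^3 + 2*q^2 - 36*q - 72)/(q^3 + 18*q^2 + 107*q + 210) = (q^2 - 4*q - 12)/(q^2 + 12*q + 35)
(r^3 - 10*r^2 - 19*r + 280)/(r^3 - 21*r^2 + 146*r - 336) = (r + 5)/(r - 6)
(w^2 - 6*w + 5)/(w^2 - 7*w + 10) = (w - 1)/(w - 2)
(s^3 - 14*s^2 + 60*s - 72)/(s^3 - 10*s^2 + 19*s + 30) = (s^2 - 8*s + 12)/(s^2 - 4*s - 5)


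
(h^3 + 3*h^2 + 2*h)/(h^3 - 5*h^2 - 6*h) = (h + 2)/(h - 6)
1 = 1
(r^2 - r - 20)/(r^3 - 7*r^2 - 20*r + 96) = (r - 5)/(r^2 - 11*r + 24)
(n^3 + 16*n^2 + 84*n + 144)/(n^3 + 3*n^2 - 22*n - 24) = (n^2 + 10*n + 24)/(n^2 - 3*n - 4)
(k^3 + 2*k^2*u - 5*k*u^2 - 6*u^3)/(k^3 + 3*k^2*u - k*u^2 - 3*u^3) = (-k + 2*u)/(-k + u)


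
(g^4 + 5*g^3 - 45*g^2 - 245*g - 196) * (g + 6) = g^5 + 11*g^4 - 15*g^3 - 515*g^2 - 1666*g - 1176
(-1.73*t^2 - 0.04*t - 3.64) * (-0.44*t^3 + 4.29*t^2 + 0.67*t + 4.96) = 0.7612*t^5 - 7.4041*t^4 + 0.2709*t^3 - 24.2232*t^2 - 2.6372*t - 18.0544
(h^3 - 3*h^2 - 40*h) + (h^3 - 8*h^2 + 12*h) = 2*h^3 - 11*h^2 - 28*h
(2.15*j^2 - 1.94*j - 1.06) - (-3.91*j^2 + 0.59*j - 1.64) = 6.06*j^2 - 2.53*j + 0.58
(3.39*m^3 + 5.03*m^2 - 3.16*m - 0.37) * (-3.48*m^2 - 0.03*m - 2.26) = -11.7972*m^5 - 17.6061*m^4 + 3.1845*m^3 - 9.9854*m^2 + 7.1527*m + 0.8362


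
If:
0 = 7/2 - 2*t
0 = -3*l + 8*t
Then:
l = 14/3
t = 7/4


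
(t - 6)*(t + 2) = t^2 - 4*t - 12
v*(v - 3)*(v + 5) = v^3 + 2*v^2 - 15*v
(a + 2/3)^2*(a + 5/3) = a^3 + 3*a^2 + 8*a/3 + 20/27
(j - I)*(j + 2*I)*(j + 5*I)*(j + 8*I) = j^4 + 14*I*j^3 - 51*j^2 - 14*I*j - 80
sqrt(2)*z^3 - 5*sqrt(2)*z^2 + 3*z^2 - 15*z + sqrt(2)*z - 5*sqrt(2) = (z - 5)*(z + sqrt(2))*(sqrt(2)*z + 1)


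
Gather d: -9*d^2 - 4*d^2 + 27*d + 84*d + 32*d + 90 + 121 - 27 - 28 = -13*d^2 + 143*d + 156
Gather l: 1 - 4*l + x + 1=-4*l + x + 2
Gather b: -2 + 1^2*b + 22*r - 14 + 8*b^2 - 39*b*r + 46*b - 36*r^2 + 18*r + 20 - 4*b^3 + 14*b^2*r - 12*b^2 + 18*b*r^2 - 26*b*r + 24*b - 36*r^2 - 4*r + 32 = -4*b^3 + b^2*(14*r - 4) + b*(18*r^2 - 65*r + 71) - 72*r^2 + 36*r + 36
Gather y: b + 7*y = b + 7*y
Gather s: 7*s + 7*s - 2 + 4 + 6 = 14*s + 8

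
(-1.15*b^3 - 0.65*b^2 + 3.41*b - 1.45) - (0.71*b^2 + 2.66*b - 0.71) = -1.15*b^3 - 1.36*b^2 + 0.75*b - 0.74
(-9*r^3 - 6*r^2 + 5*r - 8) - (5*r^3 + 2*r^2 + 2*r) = -14*r^3 - 8*r^2 + 3*r - 8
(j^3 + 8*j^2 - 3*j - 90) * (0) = 0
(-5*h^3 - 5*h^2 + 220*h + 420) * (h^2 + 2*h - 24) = -5*h^5 - 15*h^4 + 330*h^3 + 980*h^2 - 4440*h - 10080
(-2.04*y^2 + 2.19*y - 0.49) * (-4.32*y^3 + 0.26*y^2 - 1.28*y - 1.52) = 8.8128*y^5 - 9.9912*y^4 + 5.2974*y^3 + 0.1702*y^2 - 2.7016*y + 0.7448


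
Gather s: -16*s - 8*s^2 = -8*s^2 - 16*s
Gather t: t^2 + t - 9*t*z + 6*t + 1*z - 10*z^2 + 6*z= t^2 + t*(7 - 9*z) - 10*z^2 + 7*z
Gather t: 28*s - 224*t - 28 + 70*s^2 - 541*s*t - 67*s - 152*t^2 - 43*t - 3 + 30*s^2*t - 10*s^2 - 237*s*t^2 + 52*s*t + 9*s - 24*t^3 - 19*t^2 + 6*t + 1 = 60*s^2 - 30*s - 24*t^3 + t^2*(-237*s - 171) + t*(30*s^2 - 489*s - 261) - 30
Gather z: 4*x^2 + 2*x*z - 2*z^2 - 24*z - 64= 4*x^2 - 2*z^2 + z*(2*x - 24) - 64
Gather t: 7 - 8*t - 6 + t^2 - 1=t^2 - 8*t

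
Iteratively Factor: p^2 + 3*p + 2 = (p + 1)*(p + 2)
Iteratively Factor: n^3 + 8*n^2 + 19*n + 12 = (n + 4)*(n^2 + 4*n + 3) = (n + 3)*(n + 4)*(n + 1)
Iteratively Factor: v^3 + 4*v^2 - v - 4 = (v - 1)*(v^2 + 5*v + 4) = (v - 1)*(v + 4)*(v + 1)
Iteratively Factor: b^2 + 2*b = (b)*(b + 2)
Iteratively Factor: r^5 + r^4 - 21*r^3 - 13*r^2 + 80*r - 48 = (r - 1)*(r^4 + 2*r^3 - 19*r^2 - 32*r + 48) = (r - 1)*(r + 4)*(r^3 - 2*r^2 - 11*r + 12) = (r - 4)*(r - 1)*(r + 4)*(r^2 + 2*r - 3) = (r - 4)*(r - 1)*(r + 3)*(r + 4)*(r - 1)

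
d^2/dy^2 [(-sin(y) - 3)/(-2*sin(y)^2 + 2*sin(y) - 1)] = (-4*sin(y)^5 - 52*sin(y)^4 + 56*sin(y)^3 + 82*sin(y)^2 - 91*sin(y) + 16)/(-2*sin(y) - cos(2*y) + 2)^3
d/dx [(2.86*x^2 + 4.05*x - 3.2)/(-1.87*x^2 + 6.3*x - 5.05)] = (25.5915*x^2 - 40.854*x - 0.292499999999997)/(3.4969*x^4 - 23.562*x^3 + 58.577*x^2 - 63.63*x + 25.5025)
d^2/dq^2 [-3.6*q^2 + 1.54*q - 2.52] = -7.20000000000000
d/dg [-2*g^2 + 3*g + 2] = 3 - 4*g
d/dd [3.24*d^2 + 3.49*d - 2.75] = 6.48*d + 3.49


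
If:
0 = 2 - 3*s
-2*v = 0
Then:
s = 2/3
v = 0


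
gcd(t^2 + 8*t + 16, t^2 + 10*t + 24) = t + 4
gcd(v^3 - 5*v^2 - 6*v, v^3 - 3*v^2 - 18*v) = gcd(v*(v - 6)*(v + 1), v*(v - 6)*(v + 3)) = v^2 - 6*v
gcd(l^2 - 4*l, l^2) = l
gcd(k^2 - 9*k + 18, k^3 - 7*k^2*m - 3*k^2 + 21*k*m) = k - 3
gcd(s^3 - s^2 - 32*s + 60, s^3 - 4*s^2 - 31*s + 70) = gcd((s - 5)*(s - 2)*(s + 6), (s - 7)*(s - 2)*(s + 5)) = s - 2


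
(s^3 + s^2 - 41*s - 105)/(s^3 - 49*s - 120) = (s - 7)/(s - 8)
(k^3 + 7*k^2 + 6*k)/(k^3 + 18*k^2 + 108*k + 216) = k*(k + 1)/(k^2 + 12*k + 36)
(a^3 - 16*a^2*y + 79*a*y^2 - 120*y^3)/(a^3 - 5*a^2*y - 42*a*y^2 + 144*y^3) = (a - 5*y)/(a + 6*y)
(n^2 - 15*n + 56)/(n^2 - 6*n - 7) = (n - 8)/(n + 1)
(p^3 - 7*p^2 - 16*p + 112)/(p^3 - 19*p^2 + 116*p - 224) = (p + 4)/(p - 8)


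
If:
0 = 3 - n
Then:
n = 3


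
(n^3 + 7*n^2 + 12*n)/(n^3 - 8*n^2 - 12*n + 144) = n*(n + 3)/(n^2 - 12*n + 36)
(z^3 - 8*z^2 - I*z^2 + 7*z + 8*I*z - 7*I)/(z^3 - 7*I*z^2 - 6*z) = (z^2 - 8*z + 7)/(z*(z - 6*I))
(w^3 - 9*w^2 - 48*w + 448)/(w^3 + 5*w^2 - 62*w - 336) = (w - 8)/(w + 6)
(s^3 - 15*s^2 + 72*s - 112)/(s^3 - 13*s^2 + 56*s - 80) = (s - 7)/(s - 5)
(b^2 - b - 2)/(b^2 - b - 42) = (-b^2 + b + 2)/(-b^2 + b + 42)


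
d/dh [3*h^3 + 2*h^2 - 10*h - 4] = 9*h^2 + 4*h - 10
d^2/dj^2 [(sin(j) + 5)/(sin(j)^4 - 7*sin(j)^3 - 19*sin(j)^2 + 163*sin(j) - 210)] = (-9*sin(j)^6 + 132*sin(j)^5 - 646*sin(j)^4 + 906*sin(j)^3 + 1445*sin(j)^2 - 4422*sin(j) + 2354)/((sin(j) - 7)^3*(sin(j) - 3)^3*(sin(j) - 2)^3)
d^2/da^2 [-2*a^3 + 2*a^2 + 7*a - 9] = 4 - 12*a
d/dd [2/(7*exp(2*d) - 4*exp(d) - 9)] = (8 - 28*exp(d))*exp(d)/(-7*exp(2*d) + 4*exp(d) + 9)^2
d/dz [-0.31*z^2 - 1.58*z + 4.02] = -0.62*z - 1.58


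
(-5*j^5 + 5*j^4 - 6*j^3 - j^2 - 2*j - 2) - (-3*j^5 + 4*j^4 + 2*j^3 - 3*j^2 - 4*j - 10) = -2*j^5 + j^4 - 8*j^3 + 2*j^2 + 2*j + 8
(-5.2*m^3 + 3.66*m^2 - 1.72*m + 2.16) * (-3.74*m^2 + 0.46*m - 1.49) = 19.448*m^5 - 16.0804*m^4 + 15.8644*m^3 - 14.323*m^2 + 3.5564*m - 3.2184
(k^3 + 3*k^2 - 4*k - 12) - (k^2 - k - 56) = k^3 + 2*k^2 - 3*k + 44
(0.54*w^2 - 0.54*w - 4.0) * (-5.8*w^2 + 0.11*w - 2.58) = -3.132*w^4 + 3.1914*w^3 + 21.7474*w^2 + 0.9532*w + 10.32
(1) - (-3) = 4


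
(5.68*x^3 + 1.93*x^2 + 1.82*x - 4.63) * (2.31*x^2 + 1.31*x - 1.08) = 13.1208*x^5 + 11.8991*x^4 + 0.5981*x^3 - 10.3955*x^2 - 8.0309*x + 5.0004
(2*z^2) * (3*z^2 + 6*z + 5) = 6*z^4 + 12*z^3 + 10*z^2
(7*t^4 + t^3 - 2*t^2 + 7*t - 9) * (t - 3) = 7*t^5 - 20*t^4 - 5*t^3 + 13*t^2 - 30*t + 27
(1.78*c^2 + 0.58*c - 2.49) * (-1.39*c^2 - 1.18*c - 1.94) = -2.4742*c^4 - 2.9066*c^3 - 0.6765*c^2 + 1.813*c + 4.8306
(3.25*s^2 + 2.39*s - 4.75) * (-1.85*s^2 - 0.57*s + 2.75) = -6.0125*s^4 - 6.274*s^3 + 16.3627*s^2 + 9.28*s - 13.0625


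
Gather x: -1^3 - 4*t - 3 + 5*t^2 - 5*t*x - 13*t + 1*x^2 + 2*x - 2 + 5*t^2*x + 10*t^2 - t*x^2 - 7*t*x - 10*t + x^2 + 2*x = 15*t^2 - 27*t + x^2*(2 - t) + x*(5*t^2 - 12*t + 4) - 6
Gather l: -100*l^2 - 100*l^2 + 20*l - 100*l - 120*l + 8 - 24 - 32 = -200*l^2 - 200*l - 48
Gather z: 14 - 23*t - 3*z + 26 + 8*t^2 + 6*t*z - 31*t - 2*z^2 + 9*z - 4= 8*t^2 - 54*t - 2*z^2 + z*(6*t + 6) + 36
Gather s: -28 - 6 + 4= -30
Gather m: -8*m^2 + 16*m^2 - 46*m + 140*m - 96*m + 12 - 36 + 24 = 8*m^2 - 2*m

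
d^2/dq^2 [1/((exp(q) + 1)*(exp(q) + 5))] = (4*exp(3*q) + 18*exp(2*q) + 16*exp(q) - 30)*exp(q)/(exp(6*q) + 18*exp(5*q) + 123*exp(4*q) + 396*exp(3*q) + 615*exp(2*q) + 450*exp(q) + 125)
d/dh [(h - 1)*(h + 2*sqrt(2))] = 2*h - 1 + 2*sqrt(2)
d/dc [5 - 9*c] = -9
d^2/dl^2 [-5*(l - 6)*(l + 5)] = -10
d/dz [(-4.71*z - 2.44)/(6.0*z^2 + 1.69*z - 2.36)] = (28.26*z^2 + 29.28*z + 15.2392)/(36.0*z^4 + 20.28*z^3 - 25.4639*z^2 - 7.9768*z + 5.5696)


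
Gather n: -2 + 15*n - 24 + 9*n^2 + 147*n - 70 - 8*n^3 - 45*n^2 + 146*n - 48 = -8*n^3 - 36*n^2 + 308*n - 144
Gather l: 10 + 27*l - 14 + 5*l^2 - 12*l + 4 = 5*l^2 + 15*l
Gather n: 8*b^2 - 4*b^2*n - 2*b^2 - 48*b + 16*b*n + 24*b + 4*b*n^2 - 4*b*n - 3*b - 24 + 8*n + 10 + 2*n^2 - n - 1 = 6*b^2 - 27*b + n^2*(4*b + 2) + n*(-4*b^2 + 12*b + 7) - 15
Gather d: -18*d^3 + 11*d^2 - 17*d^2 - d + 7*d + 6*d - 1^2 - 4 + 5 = -18*d^3 - 6*d^2 + 12*d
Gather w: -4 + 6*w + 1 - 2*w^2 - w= -2*w^2 + 5*w - 3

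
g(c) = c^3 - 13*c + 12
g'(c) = 3*c^2 - 13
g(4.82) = 61.32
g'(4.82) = 56.70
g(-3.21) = 20.65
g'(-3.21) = 17.91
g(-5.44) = -78.27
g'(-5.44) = 75.78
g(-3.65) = 10.82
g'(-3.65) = 26.97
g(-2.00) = 30.00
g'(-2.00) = -1.00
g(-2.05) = 30.03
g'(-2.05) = -0.39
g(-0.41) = 17.26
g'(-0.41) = -12.50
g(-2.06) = 30.04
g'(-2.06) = -0.27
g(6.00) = 150.00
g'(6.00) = 95.00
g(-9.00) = -600.00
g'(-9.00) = 230.00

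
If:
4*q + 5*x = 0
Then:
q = -5*x/4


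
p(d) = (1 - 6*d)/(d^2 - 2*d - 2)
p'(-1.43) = 3.45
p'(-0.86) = 95.43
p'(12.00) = 0.06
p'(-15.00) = 0.02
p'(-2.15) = 0.96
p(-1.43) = 3.30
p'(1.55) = 3.48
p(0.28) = 0.27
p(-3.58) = 1.25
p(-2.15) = 2.01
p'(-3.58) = 0.30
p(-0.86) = 13.40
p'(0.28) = 2.26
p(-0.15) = -1.13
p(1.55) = 3.08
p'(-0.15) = 5.13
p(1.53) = 3.01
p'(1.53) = 3.38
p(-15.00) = 0.36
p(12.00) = -0.60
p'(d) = (1 - 6*d)*(2 - 2*d)/(d^2 - 2*d - 2)^2 - 6/(d^2 - 2*d - 2)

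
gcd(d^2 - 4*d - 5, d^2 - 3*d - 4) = d + 1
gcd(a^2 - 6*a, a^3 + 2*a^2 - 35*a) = a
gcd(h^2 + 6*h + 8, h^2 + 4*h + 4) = h + 2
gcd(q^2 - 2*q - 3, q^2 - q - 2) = q + 1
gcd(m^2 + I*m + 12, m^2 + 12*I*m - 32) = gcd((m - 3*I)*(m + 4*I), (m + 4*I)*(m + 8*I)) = m + 4*I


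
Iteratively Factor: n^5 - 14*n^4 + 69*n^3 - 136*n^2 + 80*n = (n - 4)*(n^4 - 10*n^3 + 29*n^2 - 20*n) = (n - 4)^2*(n^3 - 6*n^2 + 5*n) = (n - 5)*(n - 4)^2*(n^2 - n) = n*(n - 5)*(n - 4)^2*(n - 1)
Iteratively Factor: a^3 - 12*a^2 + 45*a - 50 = (a - 5)*(a^2 - 7*a + 10) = (a - 5)*(a - 2)*(a - 5)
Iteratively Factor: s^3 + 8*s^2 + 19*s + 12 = (s + 1)*(s^2 + 7*s + 12) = (s + 1)*(s + 3)*(s + 4)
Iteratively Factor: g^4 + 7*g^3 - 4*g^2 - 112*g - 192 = (g - 4)*(g^3 + 11*g^2 + 40*g + 48) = (g - 4)*(g + 3)*(g^2 + 8*g + 16) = (g - 4)*(g + 3)*(g + 4)*(g + 4)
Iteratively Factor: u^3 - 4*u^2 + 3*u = (u - 3)*(u^2 - u) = u*(u - 3)*(u - 1)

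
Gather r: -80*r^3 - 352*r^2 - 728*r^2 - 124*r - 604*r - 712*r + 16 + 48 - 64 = -80*r^3 - 1080*r^2 - 1440*r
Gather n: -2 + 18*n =18*n - 2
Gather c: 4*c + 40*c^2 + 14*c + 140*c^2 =180*c^2 + 18*c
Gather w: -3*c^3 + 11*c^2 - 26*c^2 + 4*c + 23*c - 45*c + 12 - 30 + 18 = -3*c^3 - 15*c^2 - 18*c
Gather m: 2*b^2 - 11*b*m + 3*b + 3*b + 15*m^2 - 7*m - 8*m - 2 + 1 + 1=2*b^2 + 6*b + 15*m^2 + m*(-11*b - 15)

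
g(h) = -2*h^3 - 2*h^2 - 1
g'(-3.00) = -42.00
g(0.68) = -2.55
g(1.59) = -14.10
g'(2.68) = -53.81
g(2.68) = -53.86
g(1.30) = -8.77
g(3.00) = -73.00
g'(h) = -6*h^2 - 4*h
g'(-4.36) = -96.62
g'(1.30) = -15.34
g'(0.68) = -5.49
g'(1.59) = -21.53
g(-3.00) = 35.00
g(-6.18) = 394.67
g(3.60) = -120.23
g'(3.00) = -66.00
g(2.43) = -41.51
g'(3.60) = -92.16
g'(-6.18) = -204.43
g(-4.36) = 126.74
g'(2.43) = -45.15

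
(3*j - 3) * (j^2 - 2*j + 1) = 3*j^3 - 9*j^2 + 9*j - 3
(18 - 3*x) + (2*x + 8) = 26 - x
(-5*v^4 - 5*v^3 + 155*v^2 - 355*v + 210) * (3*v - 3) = -15*v^5 + 480*v^3 - 1530*v^2 + 1695*v - 630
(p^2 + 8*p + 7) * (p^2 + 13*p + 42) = p^4 + 21*p^3 + 153*p^2 + 427*p + 294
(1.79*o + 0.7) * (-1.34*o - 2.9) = -2.3986*o^2 - 6.129*o - 2.03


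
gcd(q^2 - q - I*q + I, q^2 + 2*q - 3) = q - 1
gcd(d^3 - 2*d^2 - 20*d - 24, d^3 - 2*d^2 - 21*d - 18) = d - 6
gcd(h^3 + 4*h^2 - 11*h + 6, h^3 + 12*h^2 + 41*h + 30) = h + 6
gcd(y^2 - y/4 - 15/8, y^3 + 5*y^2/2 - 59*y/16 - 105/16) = y + 5/4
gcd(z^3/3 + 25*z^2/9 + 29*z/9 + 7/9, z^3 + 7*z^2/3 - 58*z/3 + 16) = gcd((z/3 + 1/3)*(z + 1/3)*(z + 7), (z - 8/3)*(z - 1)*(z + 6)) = 1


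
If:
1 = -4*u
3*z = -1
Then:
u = -1/4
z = -1/3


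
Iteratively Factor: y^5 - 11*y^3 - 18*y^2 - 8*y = (y)*(y^4 - 11*y^2 - 18*y - 8) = y*(y + 1)*(y^3 - y^2 - 10*y - 8) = y*(y - 4)*(y + 1)*(y^2 + 3*y + 2) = y*(y - 4)*(y + 1)*(y + 2)*(y + 1)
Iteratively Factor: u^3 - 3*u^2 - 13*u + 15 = (u + 3)*(u^2 - 6*u + 5) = (u - 1)*(u + 3)*(u - 5)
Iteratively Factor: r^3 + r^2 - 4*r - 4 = (r + 1)*(r^2 - 4) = (r - 2)*(r + 1)*(r + 2)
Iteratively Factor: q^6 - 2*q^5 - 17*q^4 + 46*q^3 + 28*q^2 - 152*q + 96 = (q - 3)*(q^5 + q^4 - 14*q^3 + 4*q^2 + 40*q - 32) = (q - 3)*(q + 4)*(q^4 - 3*q^3 - 2*q^2 + 12*q - 8) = (q - 3)*(q - 2)*(q + 4)*(q^3 - q^2 - 4*q + 4) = (q - 3)*(q - 2)^2*(q + 4)*(q^2 + q - 2) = (q - 3)*(q - 2)^2*(q - 1)*(q + 4)*(q + 2)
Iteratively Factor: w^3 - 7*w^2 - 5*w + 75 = (w - 5)*(w^2 - 2*w - 15) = (w - 5)*(w + 3)*(w - 5)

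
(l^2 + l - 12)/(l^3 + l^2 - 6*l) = (l^2 + l - 12)/(l*(l^2 + l - 6))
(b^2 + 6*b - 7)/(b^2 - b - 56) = (b - 1)/(b - 8)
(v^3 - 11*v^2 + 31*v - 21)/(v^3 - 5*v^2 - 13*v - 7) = (v^2 - 4*v + 3)/(v^2 + 2*v + 1)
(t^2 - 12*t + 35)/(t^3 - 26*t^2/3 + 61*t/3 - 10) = 3*(t - 7)/(3*t^2 - 11*t + 6)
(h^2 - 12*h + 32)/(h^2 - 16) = (h - 8)/(h + 4)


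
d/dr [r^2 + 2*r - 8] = 2*r + 2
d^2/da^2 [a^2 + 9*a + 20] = 2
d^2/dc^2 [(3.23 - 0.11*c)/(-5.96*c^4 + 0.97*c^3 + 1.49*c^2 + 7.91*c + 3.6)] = (46.888512*c^7 - 2304.870272*c^6 + 554.95821*c^5 + 511.905846*c^4 + 580.405836*c^3 - 1027.966464*c^2 - 164.276022*c - 375.803206)/(211.708736*c^12 - 103.367856*c^11 - 141.95826*c^10 - 792.156313*c^9 - 73.7679630000001*c^8 + 517.549656*c^7 + 1228.470661*c^6 + 752.327136*c^5 - 237.662007*c^4 - 787.202711*c^3 - 733.66668*c^2 - 307.5408*c - 46.656)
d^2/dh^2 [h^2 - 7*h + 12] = 2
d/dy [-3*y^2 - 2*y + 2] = -6*y - 2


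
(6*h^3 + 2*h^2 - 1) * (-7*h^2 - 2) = -42*h^5 - 14*h^4 - 12*h^3 + 3*h^2 + 2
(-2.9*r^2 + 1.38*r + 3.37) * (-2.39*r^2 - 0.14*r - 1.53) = 6.931*r^4 - 2.8922*r^3 - 3.8105*r^2 - 2.5832*r - 5.1561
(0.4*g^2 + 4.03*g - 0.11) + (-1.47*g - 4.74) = 0.4*g^2 + 2.56*g - 4.85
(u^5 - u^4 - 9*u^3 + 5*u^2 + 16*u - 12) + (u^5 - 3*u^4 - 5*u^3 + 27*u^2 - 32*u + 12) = 2*u^5 - 4*u^4 - 14*u^3 + 32*u^2 - 16*u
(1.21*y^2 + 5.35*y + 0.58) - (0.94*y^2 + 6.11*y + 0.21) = 0.27*y^2 - 0.760000000000001*y + 0.37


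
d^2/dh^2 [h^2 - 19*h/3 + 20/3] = 2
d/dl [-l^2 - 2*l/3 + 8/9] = -2*l - 2/3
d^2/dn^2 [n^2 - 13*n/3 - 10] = 2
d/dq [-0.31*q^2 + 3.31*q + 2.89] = 3.31 - 0.62*q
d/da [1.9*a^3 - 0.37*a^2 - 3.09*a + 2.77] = 5.7*a^2 - 0.74*a - 3.09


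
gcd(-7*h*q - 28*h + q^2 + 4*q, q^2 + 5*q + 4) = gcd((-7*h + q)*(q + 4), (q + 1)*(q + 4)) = q + 4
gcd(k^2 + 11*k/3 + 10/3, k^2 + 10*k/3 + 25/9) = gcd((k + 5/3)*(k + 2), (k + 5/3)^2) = k + 5/3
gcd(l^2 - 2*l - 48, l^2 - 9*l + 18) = 1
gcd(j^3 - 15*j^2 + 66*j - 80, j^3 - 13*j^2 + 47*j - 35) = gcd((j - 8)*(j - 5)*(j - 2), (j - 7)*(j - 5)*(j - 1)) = j - 5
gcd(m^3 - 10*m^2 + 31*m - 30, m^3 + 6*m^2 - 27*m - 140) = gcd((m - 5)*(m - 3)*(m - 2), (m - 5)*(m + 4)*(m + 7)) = m - 5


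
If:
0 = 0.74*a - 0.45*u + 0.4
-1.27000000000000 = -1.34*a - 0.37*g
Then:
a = 0.608108108108108*u - 0.540540540540541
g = 5.39006574141709 - 2.20233747260774*u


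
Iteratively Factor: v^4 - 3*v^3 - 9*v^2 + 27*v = (v)*(v^3 - 3*v^2 - 9*v + 27) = v*(v - 3)*(v^2 - 9) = v*(v - 3)^2*(v + 3)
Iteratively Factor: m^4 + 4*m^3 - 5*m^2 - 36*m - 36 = (m - 3)*(m^3 + 7*m^2 + 16*m + 12) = (m - 3)*(m + 2)*(m^2 + 5*m + 6) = (m - 3)*(m + 2)*(m + 3)*(m + 2)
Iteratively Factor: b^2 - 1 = (b - 1)*(b + 1)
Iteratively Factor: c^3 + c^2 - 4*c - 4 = (c + 2)*(c^2 - c - 2) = (c + 1)*(c + 2)*(c - 2)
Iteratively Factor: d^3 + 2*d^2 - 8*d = (d)*(d^2 + 2*d - 8) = d*(d - 2)*(d + 4)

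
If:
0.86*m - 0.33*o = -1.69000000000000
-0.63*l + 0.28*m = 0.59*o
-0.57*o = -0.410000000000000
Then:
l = -1.42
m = -1.69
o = 0.72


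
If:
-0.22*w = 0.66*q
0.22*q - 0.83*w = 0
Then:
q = 0.00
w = 0.00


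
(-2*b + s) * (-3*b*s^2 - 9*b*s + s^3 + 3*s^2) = 6*b^2*s^2 + 18*b^2*s - 5*b*s^3 - 15*b*s^2 + s^4 + 3*s^3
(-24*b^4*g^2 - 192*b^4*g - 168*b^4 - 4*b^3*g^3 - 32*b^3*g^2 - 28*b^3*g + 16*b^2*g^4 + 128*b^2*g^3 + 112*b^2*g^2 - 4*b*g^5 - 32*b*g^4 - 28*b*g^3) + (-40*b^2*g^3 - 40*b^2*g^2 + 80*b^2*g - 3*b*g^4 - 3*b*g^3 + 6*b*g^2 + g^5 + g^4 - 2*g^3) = -24*b^4*g^2 - 192*b^4*g - 168*b^4 - 4*b^3*g^3 - 32*b^3*g^2 - 28*b^3*g + 16*b^2*g^4 + 88*b^2*g^3 + 72*b^2*g^2 + 80*b^2*g - 4*b*g^5 - 35*b*g^4 - 31*b*g^3 + 6*b*g^2 + g^5 + g^4 - 2*g^3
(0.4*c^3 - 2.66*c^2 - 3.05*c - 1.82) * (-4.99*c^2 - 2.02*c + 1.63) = -1.996*c^5 + 12.4654*c^4 + 21.2447*c^3 + 10.907*c^2 - 1.2951*c - 2.9666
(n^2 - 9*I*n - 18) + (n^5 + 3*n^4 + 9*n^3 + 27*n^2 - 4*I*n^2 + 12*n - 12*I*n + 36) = n^5 + 3*n^4 + 9*n^3 + 28*n^2 - 4*I*n^2 + 12*n - 21*I*n + 18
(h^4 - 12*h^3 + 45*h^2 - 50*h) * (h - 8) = h^5 - 20*h^4 + 141*h^3 - 410*h^2 + 400*h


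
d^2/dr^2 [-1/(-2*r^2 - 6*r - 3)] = 4*(-2*r^2 - 6*r + 2*(2*r + 3)^2 - 3)/(2*r^2 + 6*r + 3)^3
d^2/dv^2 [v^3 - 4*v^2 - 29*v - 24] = 6*v - 8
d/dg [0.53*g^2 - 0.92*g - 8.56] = 1.06*g - 0.92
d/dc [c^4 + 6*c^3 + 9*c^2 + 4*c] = 4*c^3 + 18*c^2 + 18*c + 4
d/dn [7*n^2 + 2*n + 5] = 14*n + 2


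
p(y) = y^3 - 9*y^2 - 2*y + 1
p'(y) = 3*y^2 - 18*y - 2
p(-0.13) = 1.11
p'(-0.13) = 0.39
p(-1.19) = -11.05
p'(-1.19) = 23.67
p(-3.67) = -162.31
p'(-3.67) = 104.47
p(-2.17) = -47.26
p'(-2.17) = 51.19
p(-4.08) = -208.57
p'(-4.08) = 121.38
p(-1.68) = -25.78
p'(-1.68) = 36.71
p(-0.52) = -0.53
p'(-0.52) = 8.17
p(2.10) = -33.63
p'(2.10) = -26.57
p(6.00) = -119.00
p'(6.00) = -2.00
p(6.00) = -119.00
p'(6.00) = -2.00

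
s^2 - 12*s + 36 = (s - 6)^2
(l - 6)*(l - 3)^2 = l^3 - 12*l^2 + 45*l - 54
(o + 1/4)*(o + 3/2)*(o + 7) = o^3 + 35*o^2/4 + 101*o/8 + 21/8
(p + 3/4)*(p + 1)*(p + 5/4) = p^3 + 3*p^2 + 47*p/16 + 15/16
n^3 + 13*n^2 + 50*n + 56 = (n + 2)*(n + 4)*(n + 7)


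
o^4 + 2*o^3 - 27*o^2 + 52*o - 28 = (o - 2)^2*(o - 1)*(o + 7)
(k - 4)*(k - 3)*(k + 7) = k^3 - 37*k + 84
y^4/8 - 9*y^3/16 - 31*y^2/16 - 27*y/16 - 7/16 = (y/4 + 1/4)*(y/2 + 1/4)*(y - 7)*(y + 1)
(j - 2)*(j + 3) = j^2 + j - 6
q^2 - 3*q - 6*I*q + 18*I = (q - 3)*(q - 6*I)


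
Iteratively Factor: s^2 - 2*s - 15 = (s - 5)*(s + 3)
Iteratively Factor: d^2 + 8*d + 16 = (d + 4)*(d + 4)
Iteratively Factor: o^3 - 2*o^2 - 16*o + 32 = (o + 4)*(o^2 - 6*o + 8) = (o - 2)*(o + 4)*(o - 4)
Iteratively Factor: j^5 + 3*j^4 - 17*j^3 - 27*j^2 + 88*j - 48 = (j - 1)*(j^4 + 4*j^3 - 13*j^2 - 40*j + 48) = (j - 3)*(j - 1)*(j^3 + 7*j^2 + 8*j - 16) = (j - 3)*(j - 1)*(j + 4)*(j^2 + 3*j - 4) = (j - 3)*(j - 1)*(j + 4)^2*(j - 1)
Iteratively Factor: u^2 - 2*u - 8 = (u - 4)*(u + 2)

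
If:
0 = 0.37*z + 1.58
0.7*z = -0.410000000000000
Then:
No Solution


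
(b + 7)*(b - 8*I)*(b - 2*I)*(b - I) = b^4 + 7*b^3 - 11*I*b^3 - 26*b^2 - 77*I*b^2 - 182*b + 16*I*b + 112*I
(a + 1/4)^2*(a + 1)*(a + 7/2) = a^4 + 5*a^3 + 93*a^2/16 + 65*a/32 + 7/32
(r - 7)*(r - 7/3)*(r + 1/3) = r^3 - 9*r^2 + 119*r/9 + 49/9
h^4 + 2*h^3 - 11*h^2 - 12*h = h*(h - 3)*(h + 1)*(h + 4)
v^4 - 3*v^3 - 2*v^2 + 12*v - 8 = (v - 2)^2*(v - 1)*(v + 2)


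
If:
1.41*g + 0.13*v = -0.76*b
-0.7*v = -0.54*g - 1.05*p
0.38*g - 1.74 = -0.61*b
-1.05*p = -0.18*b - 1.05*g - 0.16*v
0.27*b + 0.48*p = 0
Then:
No Solution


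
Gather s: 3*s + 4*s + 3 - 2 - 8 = 7*s - 7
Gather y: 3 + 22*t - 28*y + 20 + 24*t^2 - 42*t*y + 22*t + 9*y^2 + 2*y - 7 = 24*t^2 + 44*t + 9*y^2 + y*(-42*t - 26) + 16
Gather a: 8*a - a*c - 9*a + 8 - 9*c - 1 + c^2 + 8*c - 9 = a*(-c - 1) + c^2 - c - 2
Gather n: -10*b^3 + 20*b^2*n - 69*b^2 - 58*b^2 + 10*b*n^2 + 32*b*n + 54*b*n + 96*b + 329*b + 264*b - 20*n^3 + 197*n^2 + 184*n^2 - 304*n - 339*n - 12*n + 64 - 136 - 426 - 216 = -10*b^3 - 127*b^2 + 689*b - 20*n^3 + n^2*(10*b + 381) + n*(20*b^2 + 86*b - 655) - 714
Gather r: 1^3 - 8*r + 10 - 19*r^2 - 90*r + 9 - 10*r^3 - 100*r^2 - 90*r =-10*r^3 - 119*r^2 - 188*r + 20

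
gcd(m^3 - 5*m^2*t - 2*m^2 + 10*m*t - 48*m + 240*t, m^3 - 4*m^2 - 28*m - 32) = m - 8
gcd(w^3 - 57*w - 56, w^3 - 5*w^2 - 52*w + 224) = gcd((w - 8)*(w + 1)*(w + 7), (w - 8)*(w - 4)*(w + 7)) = w^2 - w - 56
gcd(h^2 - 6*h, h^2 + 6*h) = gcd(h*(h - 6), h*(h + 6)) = h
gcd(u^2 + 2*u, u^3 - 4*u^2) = u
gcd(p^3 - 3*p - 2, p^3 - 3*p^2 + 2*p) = p - 2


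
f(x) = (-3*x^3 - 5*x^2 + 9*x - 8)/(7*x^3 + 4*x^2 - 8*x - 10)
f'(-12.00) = 0.00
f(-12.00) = -0.38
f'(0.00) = -1.54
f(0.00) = 0.80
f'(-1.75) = 2.20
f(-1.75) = 1.08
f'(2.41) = 0.17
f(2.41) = -0.62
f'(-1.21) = 4.64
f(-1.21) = 3.04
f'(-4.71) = 0.06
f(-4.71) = -0.25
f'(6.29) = 0.01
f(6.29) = -0.49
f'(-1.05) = 2.89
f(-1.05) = 3.68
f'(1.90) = 0.63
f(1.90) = -0.79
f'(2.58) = 0.13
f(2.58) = -0.60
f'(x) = (-21*x^2 - 8*x + 8)*(-3*x^3 - 5*x^2 + 9*x - 8)/(7*x^3 + 4*x^2 - 8*x - 10)^2 + (-9*x^2 - 10*x + 9)/(7*x^3 + 4*x^2 - 8*x - 10) = (23*x^4 - 78*x^3 + 262*x^2 + 164*x - 154)/(49*x^6 + 56*x^5 - 96*x^4 - 204*x^3 - 16*x^2 + 160*x + 100)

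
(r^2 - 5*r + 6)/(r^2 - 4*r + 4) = (r - 3)/(r - 2)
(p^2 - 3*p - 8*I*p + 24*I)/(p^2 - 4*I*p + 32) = (p - 3)/(p + 4*I)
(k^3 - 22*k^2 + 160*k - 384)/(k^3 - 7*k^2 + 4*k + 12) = (k^2 - 16*k + 64)/(k^2 - k - 2)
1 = 1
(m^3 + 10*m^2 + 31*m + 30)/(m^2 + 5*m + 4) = (m^3 + 10*m^2 + 31*m + 30)/(m^2 + 5*m + 4)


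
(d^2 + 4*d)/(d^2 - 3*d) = (d + 4)/(d - 3)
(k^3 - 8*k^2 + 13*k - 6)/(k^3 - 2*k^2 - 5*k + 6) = (k^2 - 7*k + 6)/(k^2 - k - 6)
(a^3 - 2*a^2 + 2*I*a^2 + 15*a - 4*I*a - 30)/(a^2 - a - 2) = (a^2 + 2*I*a + 15)/(a + 1)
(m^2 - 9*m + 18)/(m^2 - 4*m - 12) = (m - 3)/(m + 2)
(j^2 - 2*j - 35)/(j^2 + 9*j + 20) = (j - 7)/(j + 4)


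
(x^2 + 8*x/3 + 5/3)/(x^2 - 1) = (x + 5/3)/(x - 1)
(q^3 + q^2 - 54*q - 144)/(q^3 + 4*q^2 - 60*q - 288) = (q + 3)/(q + 6)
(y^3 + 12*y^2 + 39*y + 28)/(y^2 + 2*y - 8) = (y^2 + 8*y + 7)/(y - 2)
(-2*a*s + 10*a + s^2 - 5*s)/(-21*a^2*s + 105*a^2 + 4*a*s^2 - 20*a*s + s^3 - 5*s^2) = (-2*a + s)/(-21*a^2 + 4*a*s + s^2)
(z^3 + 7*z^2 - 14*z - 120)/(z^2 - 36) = (z^2 + z - 20)/(z - 6)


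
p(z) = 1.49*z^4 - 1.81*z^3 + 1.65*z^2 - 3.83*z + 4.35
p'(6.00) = 1107.85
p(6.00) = 1580.85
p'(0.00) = -3.83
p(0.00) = 4.35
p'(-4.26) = -577.19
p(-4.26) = 681.25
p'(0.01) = -3.80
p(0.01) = 4.31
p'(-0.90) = -15.54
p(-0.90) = 11.43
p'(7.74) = 2459.98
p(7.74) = 4581.78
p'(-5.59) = -1233.03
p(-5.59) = 1848.39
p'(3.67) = 229.75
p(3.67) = 193.35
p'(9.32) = 4380.23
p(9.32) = 9888.84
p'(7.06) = 1846.12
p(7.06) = 3124.35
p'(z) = 5.96*z^3 - 5.43*z^2 + 3.3*z - 3.83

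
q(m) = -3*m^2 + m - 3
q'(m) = 1 - 6*m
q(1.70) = -9.97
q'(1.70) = -9.20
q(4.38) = -56.17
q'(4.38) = -25.28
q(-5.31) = -92.90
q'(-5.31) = 32.86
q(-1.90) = -15.73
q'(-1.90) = 12.40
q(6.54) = -124.77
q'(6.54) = -38.24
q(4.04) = -47.92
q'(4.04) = -23.24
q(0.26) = -2.94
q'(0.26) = -0.56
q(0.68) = -3.71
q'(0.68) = -3.08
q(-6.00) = -117.00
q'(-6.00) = 37.00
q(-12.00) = -447.00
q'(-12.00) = 73.00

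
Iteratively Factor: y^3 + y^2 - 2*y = (y)*(y^2 + y - 2) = y*(y - 1)*(y + 2)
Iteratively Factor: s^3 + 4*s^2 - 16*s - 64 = (s + 4)*(s^2 - 16) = (s - 4)*(s + 4)*(s + 4)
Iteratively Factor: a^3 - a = (a)*(a^2 - 1) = a*(a + 1)*(a - 1)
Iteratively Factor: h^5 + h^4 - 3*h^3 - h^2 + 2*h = (h - 1)*(h^4 + 2*h^3 - h^2 - 2*h) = (h - 1)*(h + 1)*(h^3 + h^2 - 2*h) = (h - 1)*(h + 1)*(h + 2)*(h^2 - h) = (h - 1)^2*(h + 1)*(h + 2)*(h)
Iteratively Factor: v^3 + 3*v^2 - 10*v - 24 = (v + 2)*(v^2 + v - 12) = (v - 3)*(v + 2)*(v + 4)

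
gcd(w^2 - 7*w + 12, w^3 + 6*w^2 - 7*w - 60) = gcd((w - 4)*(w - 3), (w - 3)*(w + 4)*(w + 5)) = w - 3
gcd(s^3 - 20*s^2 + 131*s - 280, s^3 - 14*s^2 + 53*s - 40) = s^2 - 13*s + 40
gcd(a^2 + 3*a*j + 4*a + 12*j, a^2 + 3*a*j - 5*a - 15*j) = a + 3*j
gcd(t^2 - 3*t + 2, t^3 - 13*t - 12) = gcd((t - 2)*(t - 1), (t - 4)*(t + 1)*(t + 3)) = 1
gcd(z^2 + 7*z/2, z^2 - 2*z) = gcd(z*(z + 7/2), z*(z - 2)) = z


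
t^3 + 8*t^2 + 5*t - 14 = (t - 1)*(t + 2)*(t + 7)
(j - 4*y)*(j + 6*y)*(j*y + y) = j^3*y + 2*j^2*y^2 + j^2*y - 24*j*y^3 + 2*j*y^2 - 24*y^3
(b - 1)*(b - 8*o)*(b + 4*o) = b^3 - 4*b^2*o - b^2 - 32*b*o^2 + 4*b*o + 32*o^2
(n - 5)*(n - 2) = n^2 - 7*n + 10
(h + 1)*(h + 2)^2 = h^3 + 5*h^2 + 8*h + 4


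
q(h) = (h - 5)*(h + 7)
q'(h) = 2*h + 2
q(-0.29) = -35.50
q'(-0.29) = 1.42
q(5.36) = 4.45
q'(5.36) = 12.72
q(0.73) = -33.01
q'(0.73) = 3.46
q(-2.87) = -32.50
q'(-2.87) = -3.74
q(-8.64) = 22.37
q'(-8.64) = -15.28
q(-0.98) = -36.00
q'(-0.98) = 0.04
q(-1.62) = -35.62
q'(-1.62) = -1.24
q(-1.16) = -35.97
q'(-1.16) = -0.32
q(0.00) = -35.00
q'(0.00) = 2.00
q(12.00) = 133.00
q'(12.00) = 26.00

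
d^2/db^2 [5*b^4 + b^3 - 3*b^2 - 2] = 60*b^2 + 6*b - 6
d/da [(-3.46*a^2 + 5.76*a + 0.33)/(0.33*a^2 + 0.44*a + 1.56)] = (-3.4232*a^2 - 11.013*a + 8.8404)/(0.1089*a^4 + 0.2904*a^3 + 1.2232*a^2 + 1.3728*a + 2.4336)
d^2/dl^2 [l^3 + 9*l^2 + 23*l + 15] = 6*l + 18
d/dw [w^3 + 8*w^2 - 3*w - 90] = 3*w^2 + 16*w - 3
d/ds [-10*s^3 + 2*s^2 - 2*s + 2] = -30*s^2 + 4*s - 2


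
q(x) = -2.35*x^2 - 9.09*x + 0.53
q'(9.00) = -51.39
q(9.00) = -271.63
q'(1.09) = -14.21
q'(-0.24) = -7.96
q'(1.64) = -16.80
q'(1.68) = -16.99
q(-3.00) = 6.65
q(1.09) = -12.17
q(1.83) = -23.97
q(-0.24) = 2.58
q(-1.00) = 7.27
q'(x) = -4.7*x - 9.09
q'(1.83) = -17.69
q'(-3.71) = 8.35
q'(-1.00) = -4.39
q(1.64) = -20.70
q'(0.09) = -9.51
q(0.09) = -0.31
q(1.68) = -21.37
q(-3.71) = 1.91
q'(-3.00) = 5.01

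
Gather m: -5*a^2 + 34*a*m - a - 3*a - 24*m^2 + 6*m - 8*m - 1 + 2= -5*a^2 - 4*a - 24*m^2 + m*(34*a - 2) + 1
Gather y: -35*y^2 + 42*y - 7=-35*y^2 + 42*y - 7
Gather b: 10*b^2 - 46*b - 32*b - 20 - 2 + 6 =10*b^2 - 78*b - 16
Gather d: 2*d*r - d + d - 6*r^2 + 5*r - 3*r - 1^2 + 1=2*d*r - 6*r^2 + 2*r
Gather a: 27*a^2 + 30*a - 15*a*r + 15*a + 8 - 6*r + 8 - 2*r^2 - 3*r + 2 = 27*a^2 + a*(45 - 15*r) - 2*r^2 - 9*r + 18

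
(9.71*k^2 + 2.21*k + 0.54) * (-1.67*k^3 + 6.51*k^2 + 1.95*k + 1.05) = -16.2157*k^5 + 59.5214*k^4 + 32.4198*k^3 + 18.0204*k^2 + 3.3735*k + 0.567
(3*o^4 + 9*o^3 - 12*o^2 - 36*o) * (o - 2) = 3*o^5 + 3*o^4 - 30*o^3 - 12*o^2 + 72*o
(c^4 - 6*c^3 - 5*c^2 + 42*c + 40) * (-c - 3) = -c^5 + 3*c^4 + 23*c^3 - 27*c^2 - 166*c - 120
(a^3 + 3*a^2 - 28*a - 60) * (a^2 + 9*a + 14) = a^5 + 12*a^4 + 13*a^3 - 270*a^2 - 932*a - 840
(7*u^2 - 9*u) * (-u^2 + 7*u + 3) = -7*u^4 + 58*u^3 - 42*u^2 - 27*u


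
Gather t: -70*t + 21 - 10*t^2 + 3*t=-10*t^2 - 67*t + 21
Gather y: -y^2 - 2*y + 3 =-y^2 - 2*y + 3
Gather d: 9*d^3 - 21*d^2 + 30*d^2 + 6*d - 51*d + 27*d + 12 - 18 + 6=9*d^3 + 9*d^2 - 18*d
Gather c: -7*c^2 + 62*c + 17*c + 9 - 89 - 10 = -7*c^2 + 79*c - 90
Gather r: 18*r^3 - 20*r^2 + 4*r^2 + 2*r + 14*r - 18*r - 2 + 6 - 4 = 18*r^3 - 16*r^2 - 2*r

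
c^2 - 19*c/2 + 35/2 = (c - 7)*(c - 5/2)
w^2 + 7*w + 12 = (w + 3)*(w + 4)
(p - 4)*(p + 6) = p^2 + 2*p - 24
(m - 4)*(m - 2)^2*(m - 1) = m^4 - 9*m^3 + 28*m^2 - 36*m + 16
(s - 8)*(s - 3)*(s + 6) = s^3 - 5*s^2 - 42*s + 144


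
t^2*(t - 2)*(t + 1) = t^4 - t^3 - 2*t^2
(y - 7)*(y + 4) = y^2 - 3*y - 28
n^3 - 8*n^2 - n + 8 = (n - 8)*(n - 1)*(n + 1)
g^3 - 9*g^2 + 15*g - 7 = (g - 7)*(g - 1)^2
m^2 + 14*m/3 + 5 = (m + 5/3)*(m + 3)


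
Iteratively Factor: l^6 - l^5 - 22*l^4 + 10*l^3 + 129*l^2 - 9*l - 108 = (l - 1)*(l^5 - 22*l^3 - 12*l^2 + 117*l + 108) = (l - 4)*(l - 1)*(l^4 + 4*l^3 - 6*l^2 - 36*l - 27) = (l - 4)*(l - 1)*(l + 3)*(l^3 + l^2 - 9*l - 9) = (l - 4)*(l - 3)*(l - 1)*(l + 3)*(l^2 + 4*l + 3) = (l - 4)*(l - 3)*(l - 1)*(l + 3)^2*(l + 1)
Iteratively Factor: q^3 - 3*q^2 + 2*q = (q - 1)*(q^2 - 2*q) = q*(q - 1)*(q - 2)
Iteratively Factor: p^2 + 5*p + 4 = (p + 4)*(p + 1)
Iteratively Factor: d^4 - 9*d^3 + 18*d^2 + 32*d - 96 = (d - 4)*(d^3 - 5*d^2 - 2*d + 24) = (d - 4)^2*(d^2 - d - 6) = (d - 4)^2*(d + 2)*(d - 3)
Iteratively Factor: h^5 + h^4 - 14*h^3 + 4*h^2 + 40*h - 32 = (h + 2)*(h^4 - h^3 - 12*h^2 + 28*h - 16) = (h - 2)*(h + 2)*(h^3 + h^2 - 10*h + 8) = (h - 2)*(h + 2)*(h + 4)*(h^2 - 3*h + 2) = (h - 2)^2*(h + 2)*(h + 4)*(h - 1)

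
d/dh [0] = 0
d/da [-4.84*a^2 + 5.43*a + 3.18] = 5.43 - 9.68*a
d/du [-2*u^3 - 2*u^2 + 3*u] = -6*u^2 - 4*u + 3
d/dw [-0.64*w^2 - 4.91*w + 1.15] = -1.28*w - 4.91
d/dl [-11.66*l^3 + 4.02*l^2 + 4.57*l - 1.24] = -34.98*l^2 + 8.04*l + 4.57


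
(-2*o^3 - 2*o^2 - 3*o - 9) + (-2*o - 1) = -2*o^3 - 2*o^2 - 5*o - 10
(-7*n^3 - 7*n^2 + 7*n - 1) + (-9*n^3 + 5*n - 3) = -16*n^3 - 7*n^2 + 12*n - 4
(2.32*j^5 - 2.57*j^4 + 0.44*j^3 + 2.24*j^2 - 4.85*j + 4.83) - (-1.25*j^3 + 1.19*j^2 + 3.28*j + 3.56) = 2.32*j^5 - 2.57*j^4 + 1.69*j^3 + 1.05*j^2 - 8.13*j + 1.27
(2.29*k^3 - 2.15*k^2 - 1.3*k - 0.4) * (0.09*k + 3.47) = 0.2061*k^4 + 7.7528*k^3 - 7.5775*k^2 - 4.547*k - 1.388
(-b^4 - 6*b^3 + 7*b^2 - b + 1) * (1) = -b^4 - 6*b^3 + 7*b^2 - b + 1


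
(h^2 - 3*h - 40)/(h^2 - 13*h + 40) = (h + 5)/(h - 5)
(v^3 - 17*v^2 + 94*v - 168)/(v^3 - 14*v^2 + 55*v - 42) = (v - 4)/(v - 1)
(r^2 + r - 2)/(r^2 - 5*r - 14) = (r - 1)/(r - 7)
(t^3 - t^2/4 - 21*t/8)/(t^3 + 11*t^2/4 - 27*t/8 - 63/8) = t/(t + 3)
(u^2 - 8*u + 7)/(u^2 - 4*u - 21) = (u - 1)/(u + 3)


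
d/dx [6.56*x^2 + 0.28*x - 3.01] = 13.12*x + 0.28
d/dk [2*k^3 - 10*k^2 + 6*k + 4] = 6*k^2 - 20*k + 6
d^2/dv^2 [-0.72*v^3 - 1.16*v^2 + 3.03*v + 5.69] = -4.32*v - 2.32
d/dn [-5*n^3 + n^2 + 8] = n*(2 - 15*n)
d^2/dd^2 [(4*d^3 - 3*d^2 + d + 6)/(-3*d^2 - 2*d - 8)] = 2*(53*d^3 - 570*d^2 - 804*d + 328)/(27*d^6 + 54*d^5 + 252*d^4 + 296*d^3 + 672*d^2 + 384*d + 512)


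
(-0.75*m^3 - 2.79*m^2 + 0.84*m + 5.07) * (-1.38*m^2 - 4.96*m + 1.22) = 1.035*m^5 + 7.5702*m^4 + 11.7642*m^3 - 14.5668*m^2 - 24.1224*m + 6.1854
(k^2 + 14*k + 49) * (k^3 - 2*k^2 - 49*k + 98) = k^5 + 12*k^4 - 28*k^3 - 686*k^2 - 1029*k + 4802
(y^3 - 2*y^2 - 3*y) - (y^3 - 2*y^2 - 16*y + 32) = 13*y - 32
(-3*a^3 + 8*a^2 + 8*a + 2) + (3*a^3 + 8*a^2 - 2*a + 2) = 16*a^2 + 6*a + 4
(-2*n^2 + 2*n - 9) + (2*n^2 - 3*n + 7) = -n - 2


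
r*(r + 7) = r^2 + 7*r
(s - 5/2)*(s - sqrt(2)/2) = s^2 - 5*s/2 - sqrt(2)*s/2 + 5*sqrt(2)/4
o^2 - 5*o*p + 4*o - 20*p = (o + 4)*(o - 5*p)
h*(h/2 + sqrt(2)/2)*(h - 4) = h^3/2 - 2*h^2 + sqrt(2)*h^2/2 - 2*sqrt(2)*h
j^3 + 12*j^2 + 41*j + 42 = (j + 2)*(j + 3)*(j + 7)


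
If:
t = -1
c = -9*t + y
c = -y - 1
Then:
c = 4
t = -1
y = -5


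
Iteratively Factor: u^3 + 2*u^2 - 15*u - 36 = (u + 3)*(u^2 - u - 12) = (u - 4)*(u + 3)*(u + 3)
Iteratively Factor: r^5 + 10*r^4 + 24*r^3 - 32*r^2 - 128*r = (r - 2)*(r^4 + 12*r^3 + 48*r^2 + 64*r) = r*(r - 2)*(r^3 + 12*r^2 + 48*r + 64) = r*(r - 2)*(r + 4)*(r^2 + 8*r + 16) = r*(r - 2)*(r + 4)^2*(r + 4)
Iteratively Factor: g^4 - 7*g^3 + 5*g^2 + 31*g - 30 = (g + 2)*(g^3 - 9*g^2 + 23*g - 15) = (g - 1)*(g + 2)*(g^2 - 8*g + 15) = (g - 3)*(g - 1)*(g + 2)*(g - 5)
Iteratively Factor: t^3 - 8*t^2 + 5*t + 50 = (t + 2)*(t^2 - 10*t + 25) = (t - 5)*(t + 2)*(t - 5)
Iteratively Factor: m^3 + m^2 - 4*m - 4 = (m - 2)*(m^2 + 3*m + 2) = (m - 2)*(m + 2)*(m + 1)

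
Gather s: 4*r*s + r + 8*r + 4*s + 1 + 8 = 9*r + s*(4*r + 4) + 9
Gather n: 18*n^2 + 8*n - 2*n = 18*n^2 + 6*n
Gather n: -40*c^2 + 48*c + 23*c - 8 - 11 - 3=-40*c^2 + 71*c - 22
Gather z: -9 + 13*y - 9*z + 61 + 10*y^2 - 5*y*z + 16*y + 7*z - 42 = 10*y^2 + 29*y + z*(-5*y - 2) + 10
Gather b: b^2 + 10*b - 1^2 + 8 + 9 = b^2 + 10*b + 16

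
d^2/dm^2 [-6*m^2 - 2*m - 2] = -12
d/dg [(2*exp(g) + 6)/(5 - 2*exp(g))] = 22*exp(g)/(2*exp(g) - 5)^2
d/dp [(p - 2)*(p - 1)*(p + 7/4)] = 3*p^2 - 5*p/2 - 13/4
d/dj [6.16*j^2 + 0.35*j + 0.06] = 12.32*j + 0.35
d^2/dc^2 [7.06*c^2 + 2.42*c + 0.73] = 14.1200000000000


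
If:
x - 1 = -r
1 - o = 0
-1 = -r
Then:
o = 1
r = 1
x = 0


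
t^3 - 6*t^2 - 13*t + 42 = (t - 7)*(t - 2)*(t + 3)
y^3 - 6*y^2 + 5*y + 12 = (y - 4)*(y - 3)*(y + 1)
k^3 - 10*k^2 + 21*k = k*(k - 7)*(k - 3)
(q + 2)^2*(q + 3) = q^3 + 7*q^2 + 16*q + 12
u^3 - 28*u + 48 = (u - 4)*(u - 2)*(u + 6)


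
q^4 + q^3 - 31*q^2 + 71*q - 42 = (q - 3)*(q - 2)*(q - 1)*(q + 7)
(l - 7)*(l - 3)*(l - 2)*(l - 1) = l^4 - 13*l^3 + 53*l^2 - 83*l + 42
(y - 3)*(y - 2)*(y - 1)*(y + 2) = y^4 - 4*y^3 - y^2 + 16*y - 12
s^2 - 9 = (s - 3)*(s + 3)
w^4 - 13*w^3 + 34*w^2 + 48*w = w*(w - 8)*(w - 6)*(w + 1)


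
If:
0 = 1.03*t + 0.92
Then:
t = -0.89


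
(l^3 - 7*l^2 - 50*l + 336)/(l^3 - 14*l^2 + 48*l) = (l + 7)/l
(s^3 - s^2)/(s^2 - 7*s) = s*(s - 1)/(s - 7)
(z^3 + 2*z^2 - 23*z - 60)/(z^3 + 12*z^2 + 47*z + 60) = (z - 5)/(z + 5)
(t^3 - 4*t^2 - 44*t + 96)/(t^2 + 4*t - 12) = t - 8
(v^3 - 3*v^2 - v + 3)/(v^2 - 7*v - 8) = (v^2 - 4*v + 3)/(v - 8)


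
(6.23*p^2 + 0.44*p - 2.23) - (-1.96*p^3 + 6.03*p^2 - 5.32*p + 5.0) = 1.96*p^3 + 0.2*p^2 + 5.76*p - 7.23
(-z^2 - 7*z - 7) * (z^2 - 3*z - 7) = -z^4 - 4*z^3 + 21*z^2 + 70*z + 49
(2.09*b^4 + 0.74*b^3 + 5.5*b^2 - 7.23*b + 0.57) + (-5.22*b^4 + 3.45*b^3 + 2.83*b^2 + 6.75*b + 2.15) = -3.13*b^4 + 4.19*b^3 + 8.33*b^2 - 0.48*b + 2.72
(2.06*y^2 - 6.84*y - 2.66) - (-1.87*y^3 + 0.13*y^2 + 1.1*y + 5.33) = 1.87*y^3 + 1.93*y^2 - 7.94*y - 7.99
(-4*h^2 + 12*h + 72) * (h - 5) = -4*h^3 + 32*h^2 + 12*h - 360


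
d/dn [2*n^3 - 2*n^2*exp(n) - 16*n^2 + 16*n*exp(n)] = -2*n^2*exp(n) + 6*n^2 + 12*n*exp(n) - 32*n + 16*exp(n)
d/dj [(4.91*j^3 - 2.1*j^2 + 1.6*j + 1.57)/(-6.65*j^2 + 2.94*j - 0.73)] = (-32.6515*j^4 + 28.8708*j^3 - 6.2869*j^2 + 23.947*j - 5.7838)/(44.2225*j^4 - 39.102*j^3 + 18.3526*j^2 - 4.2924*j + 0.5329)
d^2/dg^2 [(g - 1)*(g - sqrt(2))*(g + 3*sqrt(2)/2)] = 6*g - 2 + sqrt(2)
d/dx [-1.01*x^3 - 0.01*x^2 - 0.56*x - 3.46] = -3.03*x^2 - 0.02*x - 0.56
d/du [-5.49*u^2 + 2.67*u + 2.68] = 2.67 - 10.98*u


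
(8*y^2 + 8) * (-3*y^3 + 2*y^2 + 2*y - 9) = -24*y^5 + 16*y^4 - 8*y^3 - 56*y^2 + 16*y - 72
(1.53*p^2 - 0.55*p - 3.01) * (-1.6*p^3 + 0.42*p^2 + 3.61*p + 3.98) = -2.448*p^5 + 1.5226*p^4 + 10.1083*p^3 + 2.8397*p^2 - 13.0551*p - 11.9798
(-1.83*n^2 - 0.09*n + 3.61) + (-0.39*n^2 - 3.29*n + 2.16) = -2.22*n^2 - 3.38*n + 5.77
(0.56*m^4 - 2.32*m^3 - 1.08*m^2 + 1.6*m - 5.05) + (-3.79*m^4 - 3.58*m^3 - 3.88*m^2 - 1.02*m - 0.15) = -3.23*m^4 - 5.9*m^3 - 4.96*m^2 + 0.58*m - 5.2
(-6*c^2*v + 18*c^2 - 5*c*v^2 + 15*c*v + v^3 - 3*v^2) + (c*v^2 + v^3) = -6*c^2*v + 18*c^2 - 4*c*v^2 + 15*c*v + 2*v^3 - 3*v^2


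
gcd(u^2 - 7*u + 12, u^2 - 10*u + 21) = u - 3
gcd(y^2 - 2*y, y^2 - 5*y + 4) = 1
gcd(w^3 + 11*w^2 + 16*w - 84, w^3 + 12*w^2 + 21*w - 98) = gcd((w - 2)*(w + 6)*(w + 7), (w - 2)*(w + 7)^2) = w^2 + 5*w - 14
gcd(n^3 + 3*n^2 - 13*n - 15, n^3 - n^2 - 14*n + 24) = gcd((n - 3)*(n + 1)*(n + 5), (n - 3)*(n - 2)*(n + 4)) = n - 3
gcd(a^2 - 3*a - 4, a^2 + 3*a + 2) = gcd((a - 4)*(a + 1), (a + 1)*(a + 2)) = a + 1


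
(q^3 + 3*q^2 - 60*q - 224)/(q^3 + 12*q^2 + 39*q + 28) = (q - 8)/(q + 1)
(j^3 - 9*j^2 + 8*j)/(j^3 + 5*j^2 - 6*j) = (j - 8)/(j + 6)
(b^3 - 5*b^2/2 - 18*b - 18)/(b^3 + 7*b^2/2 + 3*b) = (b - 6)/b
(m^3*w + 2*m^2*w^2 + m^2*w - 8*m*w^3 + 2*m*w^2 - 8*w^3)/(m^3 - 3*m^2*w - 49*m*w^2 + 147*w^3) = w*(m^3 + 2*m^2*w + m^2 - 8*m*w^2 + 2*m*w - 8*w^2)/(m^3 - 3*m^2*w - 49*m*w^2 + 147*w^3)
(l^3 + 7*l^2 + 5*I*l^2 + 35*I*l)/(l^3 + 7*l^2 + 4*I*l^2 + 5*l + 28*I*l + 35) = l/(l - I)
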